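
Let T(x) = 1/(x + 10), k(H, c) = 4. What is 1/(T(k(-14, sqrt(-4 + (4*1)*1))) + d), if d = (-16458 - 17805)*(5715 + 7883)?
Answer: -14/6522715835 ≈ -2.1463e-9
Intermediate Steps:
d = -465908274 (d = -34263*13598 = -465908274)
T(x) = 1/(10 + x)
1/(T(k(-14, sqrt(-4 + (4*1)*1))) + d) = 1/(1/(10 + 4) - 465908274) = 1/(1/14 - 465908274) = 1/(-6522715835/14) = -14/6522715835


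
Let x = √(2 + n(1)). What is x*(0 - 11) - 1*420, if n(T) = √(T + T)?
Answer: -420 - 11*√(2 + √2) ≈ -440.33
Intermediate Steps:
n(T) = √2*√T (n(T) = √(2*T) = √2*√T)
x = √(2 + √2) (x = √(2 + √2*√1) = √(2 + √2*1) = √(2 + √2) ≈ 1.8478)
x*(0 - 11) - 1*420 = √(2 + √2)*(0 - 11) - 1*420 = √(2 + √2)*(-11) - 420 = -11*√(2 + √2) - 420 = -420 - 11*√(2 + √2)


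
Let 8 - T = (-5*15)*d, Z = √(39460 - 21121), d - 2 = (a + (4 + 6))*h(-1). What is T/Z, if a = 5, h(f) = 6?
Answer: 6908*√18339/18339 ≈ 51.011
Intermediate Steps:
d = 92 (d = 2 + (5 + (4 + 6))*6 = 2 + (5 + 10)*6 = 2 + 15*6 = 2 + 90 = 92)
Z = √18339 ≈ 135.42
T = 6908 (T = 8 - (-5*15)*92 = 8 - (-75)*92 = 8 - 1*(-6900) = 8 + 6900 = 6908)
T/Z = 6908/(√18339) = 6908*(√18339/18339) = 6908*√18339/18339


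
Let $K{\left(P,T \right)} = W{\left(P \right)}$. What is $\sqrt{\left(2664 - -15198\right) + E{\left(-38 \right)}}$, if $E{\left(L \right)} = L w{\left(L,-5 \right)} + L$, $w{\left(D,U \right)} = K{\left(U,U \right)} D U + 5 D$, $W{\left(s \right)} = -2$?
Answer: $2 \sqrt{9871} \approx 198.71$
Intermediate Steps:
$K{\left(P,T \right)} = -2$
$w{\left(D,U \right)} = 5 D - 2 D U$ ($w{\left(D,U \right)} = - 2 D U + 5 D = 5 D - 2 D U$)
$E{\left(L \right)} = L + 15 L^{2}$ ($E{\left(L \right)} = L L \left(5 - -10\right) + L = L L \left(5 + 10\right) + L = L L 15 + L = L 15 L + L = 15 L^{2} + L = L + 15 L^{2}$)
$\sqrt{\left(2664 - -15198\right) + E{\left(-38 \right)}} = \sqrt{\left(2664 - -15198\right) - 38 \left(1 + 15 \left(-38\right)\right)} = \sqrt{\left(2664 + 15198\right) - 38 \left(1 - 570\right)} = \sqrt{17862 - -21622} = \sqrt{17862 + 21622} = \sqrt{39484} = 2 \sqrt{9871}$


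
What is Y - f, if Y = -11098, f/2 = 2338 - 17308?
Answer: 18842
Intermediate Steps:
f = -29940 (f = 2*(2338 - 17308) = 2*(-14970) = -29940)
Y - f = -11098 - 1*(-29940) = -11098 + 29940 = 18842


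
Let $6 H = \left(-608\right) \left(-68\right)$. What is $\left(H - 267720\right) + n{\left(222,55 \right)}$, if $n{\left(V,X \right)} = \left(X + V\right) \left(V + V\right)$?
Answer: $- \frac{413524}{3} \approx -1.3784 \cdot 10^{5}$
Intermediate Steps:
$H = \frac{20672}{3}$ ($H = \frac{\left(-608\right) \left(-68\right)}{6} = \frac{1}{6} \cdot 41344 = \frac{20672}{3} \approx 6890.7$)
$n{\left(V,X \right)} = 2 V \left(V + X\right)$ ($n{\left(V,X \right)} = \left(V + X\right) 2 V = 2 V \left(V + X\right)$)
$\left(H - 267720\right) + n{\left(222,55 \right)} = \left(\frac{20672}{3} - 267720\right) + 2 \cdot 222 \left(222 + 55\right) = - \frac{782488}{3} + 2 \cdot 222 \cdot 277 = - \frac{782488}{3} + 122988 = - \frac{413524}{3}$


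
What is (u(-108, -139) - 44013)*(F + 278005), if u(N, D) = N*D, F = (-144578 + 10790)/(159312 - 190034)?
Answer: -123848819772699/15361 ≈ -8.0626e+9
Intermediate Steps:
F = 66894/15361 (F = -133788/(-30722) = -133788*(-1/30722) = 66894/15361 ≈ 4.3548)
u(N, D) = D*N
(u(-108, -139) - 44013)*(F + 278005) = (-139*(-108) - 44013)*(66894/15361 + 278005) = (15012 - 44013)*(4270501699/15361) = -29001*4270501699/15361 = -123848819772699/15361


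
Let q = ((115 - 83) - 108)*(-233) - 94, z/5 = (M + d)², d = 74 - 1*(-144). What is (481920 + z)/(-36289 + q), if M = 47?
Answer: -166609/3735 ≈ -44.607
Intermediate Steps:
d = 218 (d = 74 + 144 = 218)
z = 351125 (z = 5*(47 + 218)² = 5*265² = 5*70225 = 351125)
q = 17614 (q = (32 - 108)*(-233) - 94 = -76*(-233) - 94 = 17708 - 94 = 17614)
(481920 + z)/(-36289 + q) = (481920 + 351125)/(-36289 + 17614) = 833045/(-18675) = 833045*(-1/18675) = -166609/3735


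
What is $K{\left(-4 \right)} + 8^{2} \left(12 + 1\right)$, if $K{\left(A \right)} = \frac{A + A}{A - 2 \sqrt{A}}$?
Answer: $833 - i \approx 833.0 - 1.0 i$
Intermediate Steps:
$K{\left(A \right)} = \frac{2 A}{A - 2 \sqrt{A}}$
$K{\left(-4 \right)} + 8^{2} \left(12 + 1\right) = 2 \left(-4\right) \frac{1}{-4 - 2 \sqrt{-4}} + 8^{2} \left(12 + 1\right) = 2 \left(-4\right) \frac{1}{-4 - 2 \cdot 2 i} + 64 \cdot 13 = 2 \left(-4\right) \frac{1}{-4 - 4 i} + 832 = 2 \left(-4\right) \frac{-4 + 4 i}{32} + 832 = \left(1 - i\right) + 832 = 833 - i$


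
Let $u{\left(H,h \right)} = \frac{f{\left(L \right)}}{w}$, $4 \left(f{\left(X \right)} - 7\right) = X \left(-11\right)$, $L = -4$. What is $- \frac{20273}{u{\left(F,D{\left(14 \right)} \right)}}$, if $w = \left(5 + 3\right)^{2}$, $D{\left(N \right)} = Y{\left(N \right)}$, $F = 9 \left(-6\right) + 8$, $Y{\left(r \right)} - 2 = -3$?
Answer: $- \frac{648736}{9} \approx -72082.0$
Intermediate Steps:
$Y{\left(r \right)} = -1$ ($Y{\left(r \right)} = 2 - 3 = -1$)
$F = -46$ ($F = -54 + 8 = -46$)
$f{\left(X \right)} = 7 - \frac{11 X}{4}$ ($f{\left(X \right)} = 7 + \frac{X \left(-11\right)}{4} = 7 + \frac{\left(-11\right) X}{4} = 7 - \frac{11 X}{4}$)
$D{\left(N \right)} = -1$
$w = 64$ ($w = 8^{2} = 64$)
$u{\left(H,h \right)} = \frac{9}{32}$ ($u{\left(H,h \right)} = \frac{7 - -11}{64} = \left(7 + 11\right) \frac{1}{64} = 18 \cdot \frac{1}{64} = \frac{9}{32}$)
$- \frac{20273}{u{\left(F,D{\left(14 \right)} \right)}} = - \frac{20273}{\frac{9}{32}} = \left(-20273\right) \frac{32}{9} = - \frac{648736}{9}$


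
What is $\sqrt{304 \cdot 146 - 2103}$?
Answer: $\sqrt{42281} \approx 205.62$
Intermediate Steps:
$\sqrt{304 \cdot 146 - 2103} = \sqrt{44384 - 2103} = \sqrt{42281}$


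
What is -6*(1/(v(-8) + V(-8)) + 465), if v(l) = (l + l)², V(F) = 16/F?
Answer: -354333/127 ≈ -2790.0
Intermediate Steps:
v(l) = 4*l² (v(l) = (2*l)² = 4*l²)
-6*(1/(v(-8) + V(-8)) + 465) = -6*(1/(4*(-8)² + 16/(-8)) + 465) = -6*(1/(4*64 + 16*(-⅛)) + 465) = -6*(1/(256 - 2) + 465) = -6*(1/254 + 465) = -6*118111/254 = -354333/127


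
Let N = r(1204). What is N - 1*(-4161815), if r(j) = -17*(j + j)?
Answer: 4120879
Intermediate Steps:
r(j) = -34*j
N = -40936 (N = -34*1204 = -40936)
N - 1*(-4161815) = -40936 - 1*(-4161815) = -40936 + 4161815 = 4120879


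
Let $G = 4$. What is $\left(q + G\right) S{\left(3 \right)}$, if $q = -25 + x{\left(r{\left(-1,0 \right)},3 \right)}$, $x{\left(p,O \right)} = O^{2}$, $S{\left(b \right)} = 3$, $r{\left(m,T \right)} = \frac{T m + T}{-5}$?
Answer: $-36$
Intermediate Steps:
$r{\left(m,T \right)} = - \frac{T}{5} - \frac{T m}{5}$ ($r{\left(m,T \right)} = \left(T + T m\right) \left(- \frac{1}{5}\right) = - \frac{T}{5} - \frac{T m}{5}$)
$q = -16$ ($q = -25 + 3^{2} = -25 + 9 = -16$)
$\left(q + G\right) S{\left(3 \right)} = \left(-16 + 4\right) 3 = \left(-12\right) 3 = -36$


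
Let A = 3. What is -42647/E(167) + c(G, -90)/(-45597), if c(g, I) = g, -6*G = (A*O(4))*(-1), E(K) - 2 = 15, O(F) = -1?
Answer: -3889150501/1550298 ≈ -2508.6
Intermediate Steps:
E(K) = 17 (E(K) = 2 + 15 = 17)
G = -1/2 (G = -3*(-1)*(-1)/6 = -(-1)*(-1)/2 = -1/6*3 = -1/2 ≈ -0.50000)
-42647/E(167) + c(G, -90)/(-45597) = -42647/17 - 1/2/(-45597) = -42647*1/17 - 1/2*(-1/45597) = -42647/17 + 1/91194 = -3889150501/1550298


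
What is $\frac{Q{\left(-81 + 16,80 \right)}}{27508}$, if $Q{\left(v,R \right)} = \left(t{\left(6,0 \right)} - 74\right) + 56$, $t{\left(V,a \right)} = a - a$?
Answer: $- \frac{9}{13754} \approx -0.00065435$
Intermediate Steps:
$t{\left(V,a \right)} = 0$
$Q{\left(v,R \right)} = -18$ ($Q{\left(v,R \right)} = \left(0 - 74\right) + 56 = -74 + 56 = -18$)
$\frac{Q{\left(-81 + 16,80 \right)}}{27508} = - \frac{18}{27508} = \left(-18\right) \frac{1}{27508} = - \frac{9}{13754}$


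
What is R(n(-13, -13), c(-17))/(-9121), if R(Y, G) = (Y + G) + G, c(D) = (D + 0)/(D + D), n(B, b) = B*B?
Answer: -170/9121 ≈ -0.018638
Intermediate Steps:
n(B, b) = B**2
c(D) = 1/2 (c(D) = D/((2*D)) = D*(1/(2*D)) = 1/2)
R(Y, G) = Y + 2*G (R(Y, G) = (G + Y) + G = Y + 2*G)
R(n(-13, -13), c(-17))/(-9121) = ((-13)**2 + 2*(1/2))/(-9121) = (169 + 1)*(-1/9121) = 170*(-1/9121) = -170/9121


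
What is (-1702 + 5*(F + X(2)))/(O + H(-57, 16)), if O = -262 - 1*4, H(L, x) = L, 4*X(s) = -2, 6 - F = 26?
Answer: 3609/646 ≈ 5.5867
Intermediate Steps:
F = -20 (F = 6 - 1*26 = 6 - 26 = -20)
X(s) = -1/2 (X(s) = (1/4)*(-2) = -1/2)
O = -266 (O = -262 - 4 = -266)
(-1702 + 5*(F + X(2)))/(O + H(-57, 16)) = (-1702 + 5*(-20 - 1/2))/(-266 - 57) = (-1702 + 5*(-41/2))/(-323) = (-1702 - 205/2)*(-1/323) = -3609/2*(-1/323) = 3609/646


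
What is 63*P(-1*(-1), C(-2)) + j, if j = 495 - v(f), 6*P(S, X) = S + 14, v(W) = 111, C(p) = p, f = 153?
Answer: 1083/2 ≈ 541.50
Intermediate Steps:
P(S, X) = 7/3 + S/6 (P(S, X) = (S + 14)/6 = (14 + S)/6 = 7/3 + S/6)
j = 384 (j = 495 - 1*111 = 495 - 111 = 384)
63*P(-1*(-1), C(-2)) + j = 63*(7/3 + (-1*(-1))/6) + 384 = 63*(7/3 + (⅙)*1) + 384 = 63*(7/3 + ⅙) + 384 = 63*(5/2) + 384 = 315/2 + 384 = 1083/2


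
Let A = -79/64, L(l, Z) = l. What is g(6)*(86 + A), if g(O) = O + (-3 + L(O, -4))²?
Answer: 81375/64 ≈ 1271.5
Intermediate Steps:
A = -79/64 (A = -79*1/64 = -79/64 ≈ -1.2344)
g(O) = O + (-3 + O)²
g(6)*(86 + A) = (6 + (-3 + 6)²)*(86 - 79/64) = (6 + 3²)*(5425/64) = (6 + 9)*(5425/64) = 15*(5425/64) = 81375/64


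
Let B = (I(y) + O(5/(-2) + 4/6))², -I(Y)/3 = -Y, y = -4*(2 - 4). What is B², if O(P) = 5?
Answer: 707281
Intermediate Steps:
y = 8 (y = -4*(-2) = 8)
I(Y) = 3*Y (I(Y) = -(-3)*Y = 3*Y)
B = 841 (B = (3*8 + 5)² = (24 + 5)² = 29² = 841)
B² = 841² = 707281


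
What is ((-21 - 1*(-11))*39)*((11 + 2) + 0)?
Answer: -5070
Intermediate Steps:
((-21 - 1*(-11))*39)*((11 + 2) + 0) = ((-21 + 11)*39)*(13 + 0) = -10*39*13 = -390*13 = -5070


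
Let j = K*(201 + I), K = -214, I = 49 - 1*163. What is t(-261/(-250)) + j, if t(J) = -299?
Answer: -18917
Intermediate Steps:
I = -114 (I = 49 - 163 = -114)
j = -18618 (j = -214*(201 - 114) = -214*87 = -18618)
t(-261/(-250)) + j = -299 - 18618 = -18917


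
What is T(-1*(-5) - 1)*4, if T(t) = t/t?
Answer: 4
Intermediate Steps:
T(t) = 1
T(-1*(-5) - 1)*4 = 1*4 = 4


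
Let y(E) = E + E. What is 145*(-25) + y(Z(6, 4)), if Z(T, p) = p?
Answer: -3617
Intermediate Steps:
y(E) = 2*E
145*(-25) + y(Z(6, 4)) = 145*(-25) + 2*4 = -3625 + 8 = -3617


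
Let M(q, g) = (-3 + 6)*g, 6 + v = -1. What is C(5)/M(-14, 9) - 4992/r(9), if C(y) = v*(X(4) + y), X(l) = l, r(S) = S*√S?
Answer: -1685/9 ≈ -187.22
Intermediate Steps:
v = -7 (v = -6 - 1 = -7)
r(S) = S^(3/2)
M(q, g) = 3*g
C(y) = -28 - 7*y (C(y) = -7*(4 + y) = -28 - 7*y)
C(5)/M(-14, 9) - 4992/r(9) = (-28 - 7*5)/((3*9)) - 4992/(9^(3/2)) = (-28 - 35)/27 - 4992/27 = -63*1/27 - 4992*1/27 = -7/3 - 1664/9 = -1685/9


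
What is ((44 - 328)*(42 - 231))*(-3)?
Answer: -161028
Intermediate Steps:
((44 - 328)*(42 - 231))*(-3) = -284*(-189)*(-3) = 53676*(-3) = -161028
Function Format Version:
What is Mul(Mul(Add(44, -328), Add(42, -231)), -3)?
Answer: -161028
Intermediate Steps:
Mul(Mul(Add(44, -328), Add(42, -231)), -3) = Mul(Mul(-284, -189), -3) = Mul(53676, -3) = -161028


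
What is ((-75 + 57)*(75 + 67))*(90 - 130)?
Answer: 102240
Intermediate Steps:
((-75 + 57)*(75 + 67))*(90 - 130) = -18*142*(-40) = -2556*(-40) = 102240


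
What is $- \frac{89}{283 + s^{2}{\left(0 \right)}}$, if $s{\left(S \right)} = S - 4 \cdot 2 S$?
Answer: $- \frac{89}{283} \approx -0.31449$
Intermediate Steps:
$s{\left(S \right)} = - 7 S$ ($s{\left(S \right)} = S - 8 S = - 7 S$)
$- \frac{89}{283 + s^{2}{\left(0 \right)}} = - \frac{89}{283 + \left(\left(-7\right) 0\right)^{2}} = - \frac{89}{283 + 0^{2}} = - \frac{89}{283 + 0} = - \frac{89}{283}$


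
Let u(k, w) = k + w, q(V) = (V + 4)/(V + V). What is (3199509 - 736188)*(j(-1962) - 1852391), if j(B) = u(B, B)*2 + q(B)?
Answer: -2996866425228473/654 ≈ -4.5824e+12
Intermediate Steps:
q(V) = (4 + V)/(2*V) (q(V) = (4 + V)/((2*V)) = (4 + V)*(1/(2*V)) = (4 + V)/(2*V))
j(B) = 4*B + (4 + B)/(2*B) (j(B) = (B + B)*2 + (4 + B)/(2*B) = (2*B)*2 + (4 + B)/(2*B) = 4*B + (4 + B)/(2*B))
(3199509 - 736188)*(j(-1962) - 1852391) = (3199509 - 736188)*((1/2 + 2/(-1962) + 4*(-1962)) - 1852391) = 2463321*((1/2 + 2*(-1/1962) - 7848) - 1852391) = 2463321*((1/2 - 1/981 - 7848) - 1852391) = 2463321*(-15396797/1962 - 1852391) = 2463321*(-3649787939/1962) = -2996866425228473/654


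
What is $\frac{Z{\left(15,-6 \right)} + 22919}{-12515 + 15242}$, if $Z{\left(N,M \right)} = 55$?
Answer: $\frac{7658}{909} \approx 8.4246$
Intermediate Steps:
$\frac{Z{\left(15,-6 \right)} + 22919}{-12515 + 15242} = \frac{55 + 22919}{-12515 + 15242} = \frac{22974}{2727} = 22974 \cdot \frac{1}{2727} = \frac{7658}{909}$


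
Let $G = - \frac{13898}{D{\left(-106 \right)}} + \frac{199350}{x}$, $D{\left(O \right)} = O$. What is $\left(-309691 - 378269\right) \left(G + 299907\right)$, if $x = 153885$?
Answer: $- \frac{112233469373298000}{543727} \approx -2.0642 \cdot 10^{11}$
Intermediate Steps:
$G = \frac{71994161}{543727}$ ($G = - \frac{13898}{-106} + \frac{199350}{153885} = \left(-13898\right) \left(- \frac{1}{106}\right) + 199350 \cdot \frac{1}{153885} = \frac{6949}{53} + \frac{13290}{10259} = \frac{71994161}{543727} \approx 132.41$)
$\left(-309691 - 378269\right) \left(G + 299907\right) = \left(-309691 - 378269\right) \left(\frac{71994161}{543727} + 299907\right) = \left(-687960\right) \frac{163139527550}{543727} = - \frac{112233469373298000}{543727}$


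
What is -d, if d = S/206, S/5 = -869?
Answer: 4345/206 ≈ 21.092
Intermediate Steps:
S = -4345 (S = 5*(-869) = -4345)
d = -4345/206 ≈ -21.092
-d = -1*(-4345/206) = 4345/206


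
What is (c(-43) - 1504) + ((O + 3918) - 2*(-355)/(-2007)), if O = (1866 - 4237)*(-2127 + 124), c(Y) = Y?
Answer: 9536227678/2007 ≈ 4.7515e+6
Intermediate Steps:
O = 4749113 (O = -2371*(-2003) = 4749113)
(c(-43) - 1504) + ((O + 3918) - 2*(-355)/(-2007)) = (-43 - 1504) + ((4749113 + 3918) - 2*(-355)/(-2007)) = -1547 + (4753031 + 710*(-1/2007)) = -1547 + (4753031 - 710/2007) = -1547 + 9539332507/2007 = 9536227678/2007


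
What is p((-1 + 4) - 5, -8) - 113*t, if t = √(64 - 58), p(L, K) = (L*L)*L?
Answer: -8 - 113*√6 ≈ -284.79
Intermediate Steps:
p(L, K) = L³ (p(L, K) = L²*L = L³)
t = √6 ≈ 2.4495
p((-1 + 4) - 5, -8) - 113*t = ((-1 + 4) - 5)³ - 113*√6 = (3 - 5)³ - 113*√6 = (-2)³ - 113*√6 = -8 - 113*√6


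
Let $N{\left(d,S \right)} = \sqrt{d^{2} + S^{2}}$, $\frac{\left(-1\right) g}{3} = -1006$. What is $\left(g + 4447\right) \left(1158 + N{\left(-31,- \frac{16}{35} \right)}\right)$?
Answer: $8644470 + \frac{1493 \sqrt{1177481}}{7} \approx 8.8759 \cdot 10^{6}$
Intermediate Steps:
$g = 3018$ ($g = \left(-3\right) \left(-1006\right) = 3018$)
$N{\left(d,S \right)} = \sqrt{S^{2} + d^{2}}$
$\left(g + 4447\right) \left(1158 + N{\left(-31,- \frac{16}{35} \right)}\right) = \left(3018 + 4447\right) \left(1158 + \sqrt{\left(- \frac{16}{35}\right)^{2} + \left(-31\right)^{2}}\right) = 7465 \left(1158 + \sqrt{\left(\left(-16\right) \frac{1}{35}\right)^{2} + 961}\right) = 7465 \left(1158 + \sqrt{\left(- \frac{16}{35}\right)^{2} + 961}\right) = 7465 \left(1158 + \sqrt{\frac{256}{1225} + 961}\right) = 7465 \left(1158 + \sqrt{\frac{1177481}{1225}}\right) = 7465 \left(1158 + \frac{\sqrt{1177481}}{35}\right) = 8644470 + \frac{1493 \sqrt{1177481}}{7}$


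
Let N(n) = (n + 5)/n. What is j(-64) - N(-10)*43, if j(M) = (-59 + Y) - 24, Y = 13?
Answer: -183/2 ≈ -91.500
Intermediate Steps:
j(M) = -70 (j(M) = (-59 + 13) - 24 = -46 - 24 = -70)
N(n) = (5 + n)/n
j(-64) - N(-10)*43 = -70 - (5 - 10)/(-10)*43 = -70 - (-⅒*(-5))*43 = -70 - 43/2 = -183/2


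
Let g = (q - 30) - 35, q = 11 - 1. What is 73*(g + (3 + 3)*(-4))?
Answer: -5767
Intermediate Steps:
q = 10
g = -55 (g = (10 - 30) - 35 = -20 - 35 = -55)
73*(g + (3 + 3)*(-4)) = 73*(-55 + (3 + 3)*(-4)) = 73*(-55 + 6*(-4)) = 73*(-55 - 24) = 73*(-79) = -5767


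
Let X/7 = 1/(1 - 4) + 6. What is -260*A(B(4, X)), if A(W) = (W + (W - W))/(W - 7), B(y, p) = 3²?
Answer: -1170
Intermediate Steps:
X = 119/3 (X = 7*(1/(1 - 4) + 6) = 7*(1/(-3) + 6) = 7*(-⅓ + 6) = 7*(17/3) = 119/3 ≈ 39.667)
B(y, p) = 9
A(W) = W/(-7 + W) (A(W) = (W + 0)/(-7 + W) = W/(-7 + W))
-260*A(B(4, X)) = -2340/(-7 + 9) = -2340/2 = -260*9/2 = -1170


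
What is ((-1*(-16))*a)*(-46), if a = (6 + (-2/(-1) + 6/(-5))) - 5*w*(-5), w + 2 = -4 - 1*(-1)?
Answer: 434976/5 ≈ 86995.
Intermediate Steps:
w = -5 (w = -2 + (-4 - 1*(-1)) = -2 + (-4 + 1) = -2 - 3 = -5)
a = -591/5 (a = (6 + (-2/(-1) + 6/(-5))) - 5*(-5)*(-5) = (6 + (-2*(-1) + 6*(-⅕))) + 25*(-5) = (6 + (2 - 6/5)) - 125 = (6 + ⅘) - 125 = 34/5 - 125 = -591/5 ≈ -118.20)
((-1*(-16))*a)*(-46) = (-1*(-16)*(-591/5))*(-46) = (16*(-591/5))*(-46) = -9456/5*(-46) = 434976/5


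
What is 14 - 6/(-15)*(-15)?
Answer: 8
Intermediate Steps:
14 - 6/(-15)*(-15) = 14 - 6*(-1/15)*(-15) = 14 + (⅖)*(-15) = 14 - 6 = 8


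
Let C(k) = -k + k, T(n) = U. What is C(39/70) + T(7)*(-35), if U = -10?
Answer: 350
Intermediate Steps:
T(n) = -10
C(k) = 0
C(39/70) + T(7)*(-35) = 0 - 10*(-35) = 0 + 350 = 350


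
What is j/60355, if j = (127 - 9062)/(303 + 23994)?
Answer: -1787/293289087 ≈ -6.0930e-6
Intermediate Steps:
j = -8935/24297 ≈ -0.36774
j/60355 = -8935/24297/60355 = -8935/24297*1/60355 = -1787/293289087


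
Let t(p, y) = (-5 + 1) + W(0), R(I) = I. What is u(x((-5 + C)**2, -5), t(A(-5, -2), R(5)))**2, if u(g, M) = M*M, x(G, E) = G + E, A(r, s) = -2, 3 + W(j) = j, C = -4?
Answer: 2401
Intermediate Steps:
W(j) = -3 + j
x(G, E) = E + G
t(p, y) = -7 (t(p, y) = (-5 + 1) + (-3 + 0) = -4 - 3 = -7)
u(g, M) = M**2
u(x((-5 + C)**2, -5), t(A(-5, -2), R(5)))**2 = ((-7)**2)**2 = 49**2 = 2401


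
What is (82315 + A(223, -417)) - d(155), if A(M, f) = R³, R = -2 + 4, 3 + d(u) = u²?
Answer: 58301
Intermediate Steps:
d(u) = -3 + u²
R = 2
A(M, f) = 8 (A(M, f) = 2³ = 8)
(82315 + A(223, -417)) - d(155) = (82315 + 8) - (-3 + 155²) = 82323 - (-3 + 24025) = 82323 - 1*24022 = 82323 - 24022 = 58301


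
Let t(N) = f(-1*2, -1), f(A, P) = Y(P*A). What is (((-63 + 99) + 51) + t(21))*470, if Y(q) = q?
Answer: 41830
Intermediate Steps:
f(A, P) = A*P (f(A, P) = P*A = A*P)
t(N) = 2 (t(N) = -1*2*(-1) = -2*(-1) = 2)
(((-63 + 99) + 51) + t(21))*470 = (((-63 + 99) + 51) + 2)*470 = ((36 + 51) + 2)*470 = (87 + 2)*470 = 89*470 = 41830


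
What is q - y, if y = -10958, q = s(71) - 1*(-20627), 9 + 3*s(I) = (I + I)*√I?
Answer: 31582 + 142*√71/3 ≈ 31981.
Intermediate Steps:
s(I) = -3 + 2*I^(3/2)/3 (s(I) = -3 + ((I + I)*√I)/3 = -3 + ((2*I)*√I)/3 = -3 + (2*I^(3/2))/3 = -3 + 2*I^(3/2)/3)
q = 20624 + 142*√71/3 (q = (-3 + 2*71^(3/2)/3) - 1*(-20627) = (-3 + 2*(71*√71)/3) + 20627 = (-3 + 142*√71/3) + 20627 = 20624 + 142*√71/3 ≈ 21023.)
q - y = (20624 + 142*√71/3) - 1*(-10958) = (20624 + 142*√71/3) + 10958 = 31582 + 142*√71/3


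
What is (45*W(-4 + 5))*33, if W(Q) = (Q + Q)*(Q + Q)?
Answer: 5940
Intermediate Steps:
W(Q) = 4*Q² (W(Q) = (2*Q)*(2*Q) = 4*Q²)
(45*W(-4 + 5))*33 = (45*(4*(-4 + 5)²))*33 = (45*(4*1²))*33 = (45*(4*1))*33 = (45*4)*33 = 180*33 = 5940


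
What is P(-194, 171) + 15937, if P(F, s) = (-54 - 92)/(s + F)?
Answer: 366697/23 ≈ 15943.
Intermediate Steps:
P(F, s) = -146/(F + s)
P(-194, 171) + 15937 = -146/(-194 + 171) + 15937 = -146/(-23) + 15937 = -146*(-1/23) + 15937 = 146/23 + 15937 = 366697/23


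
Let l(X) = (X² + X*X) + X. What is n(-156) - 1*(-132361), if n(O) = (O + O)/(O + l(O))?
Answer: 20515954/155 ≈ 1.3236e+5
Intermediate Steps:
l(X) = X + 2*X² (l(X) = (X² + X²) + X = 2*X² + X = X + 2*X²)
n(O) = 2*O/(O + O*(1 + 2*O)) (n(O) = (O + O)/(O + O*(1 + 2*O)) = (2*O)/(O + O*(1 + 2*O)) = 2*O/(O + O*(1 + 2*O)))
n(-156) - 1*(-132361) = 1/(1 - 156) - 1*(-132361) = 1/(-155) + 132361 = -1/155 + 132361 = 20515954/155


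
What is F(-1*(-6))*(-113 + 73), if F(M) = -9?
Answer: 360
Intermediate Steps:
F(-1*(-6))*(-113 + 73) = -9*(-113 + 73) = -9*(-40) = 360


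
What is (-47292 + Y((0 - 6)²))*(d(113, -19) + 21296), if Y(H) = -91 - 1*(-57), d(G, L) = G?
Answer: -1013202334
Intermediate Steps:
Y(H) = -34 (Y(H) = -91 + 57 = -34)
(-47292 + Y((0 - 6)²))*(d(113, -19) + 21296) = (-47292 - 34)*(113 + 21296) = -47326*21409 = -1013202334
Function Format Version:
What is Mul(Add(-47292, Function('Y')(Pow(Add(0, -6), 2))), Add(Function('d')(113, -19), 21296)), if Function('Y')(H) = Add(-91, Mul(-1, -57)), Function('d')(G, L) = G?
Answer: -1013202334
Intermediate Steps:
Function('Y')(H) = -34 (Function('Y')(H) = Add(-91, 57) = -34)
Mul(Add(-47292, Function('Y')(Pow(Add(0, -6), 2))), Add(Function('d')(113, -19), 21296)) = Mul(Add(-47292, -34), Add(113, 21296)) = Mul(-47326, 21409) = -1013202334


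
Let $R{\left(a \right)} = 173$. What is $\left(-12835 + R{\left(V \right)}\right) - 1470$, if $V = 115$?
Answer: $-14132$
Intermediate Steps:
$\left(-12835 + R{\left(V \right)}\right) - 1470 = \left(-12835 + 173\right) - 1470 = -12662 - 1470 = -14132$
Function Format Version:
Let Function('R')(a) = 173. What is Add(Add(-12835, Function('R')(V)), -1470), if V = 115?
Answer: -14132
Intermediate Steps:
Add(Add(-12835, Function('R')(V)), -1470) = Add(Add(-12835, 173), -1470) = Add(-12662, -1470) = -14132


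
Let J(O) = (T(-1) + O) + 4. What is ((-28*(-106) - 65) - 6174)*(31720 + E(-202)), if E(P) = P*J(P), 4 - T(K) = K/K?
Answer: -232600810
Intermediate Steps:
T(K) = 3 (T(K) = 4 - K/K = 4 - 1*1 = 4 - 1 = 3)
J(O) = 7 + O (J(O) = (3 + O) + 4 = 7 + O)
E(P) = P*(7 + P)
((-28*(-106) - 65) - 6174)*(31720 + E(-202)) = ((-28*(-106) - 65) - 6174)*(31720 - 202*(7 - 202)) = ((2968 - 65) - 6174)*(31720 - 202*(-195)) = (2903 - 6174)*(31720 + 39390) = -3271*71110 = -232600810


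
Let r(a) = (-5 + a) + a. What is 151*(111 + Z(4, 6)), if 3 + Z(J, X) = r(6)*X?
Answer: 22650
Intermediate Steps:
r(a) = -5 + 2*a
Z(J, X) = -3 + 7*X (Z(J, X) = -3 + (-5 + 2*6)*X = -3 + (-5 + 12)*X = -3 + 7*X)
151*(111 + Z(4, 6)) = 151*(111 + (-3 + 7*6)) = 151*(111 + (-3 + 42)) = 151*(111 + 39) = 151*150 = 22650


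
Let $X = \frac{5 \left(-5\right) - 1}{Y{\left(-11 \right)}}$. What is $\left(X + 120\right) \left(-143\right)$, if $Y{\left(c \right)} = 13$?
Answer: $-16874$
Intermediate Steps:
$X = -2$ ($X = \frac{5 \left(-5\right) - 1}{13} = \left(-25 - 1\right) \frac{1}{13} = \left(-26\right) \frac{1}{13} = -2$)
$\left(X + 120\right) \left(-143\right) = \left(-2 + 120\right) \left(-143\right) = 118 \left(-143\right) = -16874$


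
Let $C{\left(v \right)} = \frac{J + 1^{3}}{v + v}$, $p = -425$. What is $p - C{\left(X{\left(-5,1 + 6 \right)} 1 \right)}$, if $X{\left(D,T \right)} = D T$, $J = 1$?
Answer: $- \frac{14874}{35} \approx -424.97$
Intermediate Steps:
$C{\left(v \right)} = \frac{1}{v}$ ($C{\left(v \right)} = \frac{1 + 1^{3}}{v + v} = \frac{1 + 1}{2 v} = 2 \frac{1}{2 v} = \frac{1}{v}$)
$p - C{\left(X{\left(-5,1 + 6 \right)} 1 \right)} = -425 - \frac{1}{- 5 \left(1 + 6\right) 1} = -425 - \frac{1}{\left(-5\right) 7 \cdot 1} = -425 - \frac{1}{\left(-35\right) 1} = -425 - \frac{1}{-35} = -425 - - \frac{1}{35} = -425 + \frac{1}{35} = - \frac{14874}{35}$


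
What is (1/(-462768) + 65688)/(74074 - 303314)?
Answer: -30398304383/106084936320 ≈ -0.28655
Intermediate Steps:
(1/(-462768) + 65688)/(74074 - 303314) = (-1/462768 + 65688)/(-229240) = (30398304383/462768)*(-1/229240) = -30398304383/106084936320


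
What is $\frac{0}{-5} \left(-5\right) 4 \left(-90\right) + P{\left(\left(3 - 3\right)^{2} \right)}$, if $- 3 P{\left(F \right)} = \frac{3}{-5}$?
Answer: $\frac{1}{5} \approx 0.2$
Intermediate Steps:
$P{\left(F \right)} = \frac{1}{5}$ ($P{\left(F \right)} = - \frac{3 \frac{1}{-5}}{3} = - \frac{3 \left(- \frac{1}{5}\right)}{3} = \left(- \frac{1}{3}\right) \left(- \frac{3}{5}\right) = \frac{1}{5}$)
$\frac{0}{-5} \left(-5\right) 4 \left(-90\right) + P{\left(\left(3 - 3\right)^{2} \right)} = \frac{0}{-5} \left(-5\right) 4 \left(-90\right) + \frac{1}{5} = 0 \left(- \frac{1}{5}\right) \left(-5\right) 4 \left(-90\right) + \frac{1}{5} = 0 \left(-5\right) 4 \left(-90\right) + \frac{1}{5} = 0 \cdot 4 \left(-90\right) + \frac{1}{5} = 0 \left(-90\right) + \frac{1}{5} = 0 + \frac{1}{5} = \frac{1}{5}$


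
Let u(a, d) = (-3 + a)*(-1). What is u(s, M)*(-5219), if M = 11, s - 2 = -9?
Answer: -52190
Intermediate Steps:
s = -7 (s = 2 - 9 = -7)
u(a, d) = 3 - a
u(s, M)*(-5219) = (3 - 1*(-7))*(-5219) = (3 + 7)*(-5219) = 10*(-5219) = -52190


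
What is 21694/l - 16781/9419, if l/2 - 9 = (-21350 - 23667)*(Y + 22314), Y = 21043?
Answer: -32753292536753/18384023603140 ≈ -1.7816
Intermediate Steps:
l = -3903604120 (l = 18 + 2*((-21350 - 23667)*(21043 + 22314)) = 18 + 2*(-45017*43357) = 18 + 2*(-1951802069) = 18 - 3903604138 = -3903604120)
21694/l - 16781/9419 = 21694/(-3903604120) - 16781/9419 = 21694*(-1/3903604120) - 16781*1/9419 = -10847/1951802060 - 16781/9419 = -32753292536753/18384023603140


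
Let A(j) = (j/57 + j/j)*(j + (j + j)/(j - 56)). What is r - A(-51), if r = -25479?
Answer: -51788097/2033 ≈ -25474.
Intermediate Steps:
A(j) = (1 + j/57)*(j + 2*j/(-56 + j)) (A(j) = (j*(1/57) + 1)*(j + (2*j)/(-56 + j)) = (j/57 + 1)*(j + 2*j/(-56 + j)) = (1 + j/57)*(j + 2*j/(-56 + j)))
r - A(-51) = -25479 - (-51)*(-3078 + (-51)**2 + 3*(-51))/(57*(-56 - 51)) = -25479 - (-51)*(-3078 + 2601 - 153)/(57*(-107)) = -25479 - (-51)*(-1)*(-630)/(57*107) = -25479 - 1*(-10710/2033) = -25479 + 10710/2033 = -51788097/2033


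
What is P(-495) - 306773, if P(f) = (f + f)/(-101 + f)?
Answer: -91417859/298 ≈ -3.0677e+5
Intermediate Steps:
P(f) = 2*f/(-101 + f) (P(f) = (2*f)/(-101 + f) = 2*f/(-101 + f))
P(-495) - 306773 = 2*(-495)/(-101 - 495) - 306773 = 2*(-495)/(-596) - 306773 = 2*(-495)*(-1/596) - 306773 = 495/298 - 306773 = -91417859/298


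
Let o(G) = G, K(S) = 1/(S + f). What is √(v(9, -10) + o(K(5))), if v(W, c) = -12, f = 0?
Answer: I*√295/5 ≈ 3.4351*I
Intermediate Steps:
K(S) = 1/S (K(S) = 1/(S + 0) = 1/S)
√(v(9, -10) + o(K(5))) = √(-12 + 1/5) = √(-12 + ⅕) = √(-59/5) = I*√295/5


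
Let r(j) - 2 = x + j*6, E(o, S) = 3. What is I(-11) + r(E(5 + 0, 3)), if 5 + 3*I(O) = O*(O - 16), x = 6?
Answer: 370/3 ≈ 123.33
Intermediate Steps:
I(O) = -5/3 + O*(-16 + O)/3 (I(O) = -5/3 + (O*(O - 16))/3 = -5/3 + (O*(-16 + O))/3 = -5/3 + O*(-16 + O)/3)
r(j) = 8 + 6*j (r(j) = 2 + (6 + j*6) = 2 + (6 + 6*j) = 8 + 6*j)
I(-11) + r(E(5 + 0, 3)) = (-5/3 - 16/3*(-11) + (⅓)*(-11)²) + (8 + 6*3) = (-5/3 + 176/3 + (⅓)*121) + (8 + 18) = (-5/3 + 176/3 + 121/3) + 26 = 292/3 + 26 = 370/3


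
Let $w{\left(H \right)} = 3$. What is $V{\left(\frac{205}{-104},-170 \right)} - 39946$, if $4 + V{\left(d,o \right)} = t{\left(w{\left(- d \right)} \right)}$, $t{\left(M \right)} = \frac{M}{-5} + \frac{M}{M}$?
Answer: $- \frac{199748}{5} \approx -39950.0$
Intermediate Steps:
$t{\left(M \right)} = 1 - \frac{M}{5}$ ($t{\left(M \right)} = M \left(- \frac{1}{5}\right) + 1 = - \frac{M}{5} + 1 = 1 - \frac{M}{5}$)
$V{\left(d,o \right)} = - \frac{18}{5}$ ($V{\left(d,o \right)} = -4 + \left(1 - \frac{3}{5}\right) = -4 + \frac{2}{5} = - \frac{18}{5}$)
$V{\left(\frac{205}{-104},-170 \right)} - 39946 = - \frac{18}{5} - 39946 = - \frac{199748}{5}$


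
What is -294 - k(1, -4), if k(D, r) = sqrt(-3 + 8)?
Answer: -294 - sqrt(5) ≈ -296.24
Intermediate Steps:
k(D, r) = sqrt(5)
-294 - k(1, -4) = -294 - sqrt(5)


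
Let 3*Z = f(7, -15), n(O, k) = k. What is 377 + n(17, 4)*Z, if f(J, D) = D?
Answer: 357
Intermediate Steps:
Z = -5 (Z = (1/3)*(-15) = -5)
377 + n(17, 4)*Z = 377 + 4*(-5) = 377 - 20 = 357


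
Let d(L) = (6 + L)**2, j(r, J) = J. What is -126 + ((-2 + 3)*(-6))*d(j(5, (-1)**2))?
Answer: -420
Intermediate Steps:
-126 + ((-2 + 3)*(-6))*d(j(5, (-1)**2)) = -126 + ((-2 + 3)*(-6))*(6 + (-1)**2)**2 = -126 + (1*(-6))*(6 + 1)**2 = -126 - 6*7**2 = -126 - 6*49 = -126 - 294 = -420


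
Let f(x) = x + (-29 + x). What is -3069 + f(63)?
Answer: -2972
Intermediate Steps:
f(x) = -29 + 2*x
-3069 + f(63) = -3069 + (-29 + 2*63) = -3069 + (-29 + 126) = -3069 + 97 = -2972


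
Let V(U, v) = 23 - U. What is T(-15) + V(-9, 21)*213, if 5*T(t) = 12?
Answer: 34092/5 ≈ 6818.4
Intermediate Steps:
T(t) = 12/5 (T(t) = (⅕)*12 = 12/5)
T(-15) + V(-9, 21)*213 = 12/5 + (23 - 1*(-9))*213 = 12/5 + (23 + 9)*213 = 12/5 + 32*213 = 12/5 + 6816 = 34092/5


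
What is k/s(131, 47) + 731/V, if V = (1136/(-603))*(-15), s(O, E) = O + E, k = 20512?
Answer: 71330939/505520 ≈ 141.10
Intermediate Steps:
s(O, E) = E + O
V = 5680/201 (V = (1136*(-1/603))*(-15) = -1136/603*(-15) = 5680/201 ≈ 28.259)
k/s(131, 47) + 731/V = 20512/(47 + 131) + 731/(5680/201) = 20512/178 + 731*(201/5680) = 20512*(1/178) + 146931/5680 = 10256/89 + 146931/5680 = 71330939/505520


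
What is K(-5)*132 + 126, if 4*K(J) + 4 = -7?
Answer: -237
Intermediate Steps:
K(J) = -11/4 (K(J) = -1 + (1/4)*(-7) = -1 - 7/4 = -11/4)
K(-5)*132 + 126 = -11/4*132 + 126 = -363 + 126 = -237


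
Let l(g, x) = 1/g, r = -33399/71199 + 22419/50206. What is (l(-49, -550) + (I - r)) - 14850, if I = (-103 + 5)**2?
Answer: -34032193371179/6487267878 ≈ -5246.0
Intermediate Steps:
r = -2985919/132393222 (r = -33399*1/71199 + 22419*(1/50206) = -1237/2637 + 22419/50206 = -2985919/132393222 ≈ -0.022553)
I = 9604 (I = (-98)**2 = 9604)
(l(-49, -550) + (I - r)) - 14850 = (1/(-49) + (9604 - 1*(-2985919/132393222))) - 14850 = (-1/49 + (9604 + 2985919/132393222)) - 14850 = (-1/49 + 1271507490007/132393222) - 14850 = 62303734617121/6487267878 - 14850 = -34032193371179/6487267878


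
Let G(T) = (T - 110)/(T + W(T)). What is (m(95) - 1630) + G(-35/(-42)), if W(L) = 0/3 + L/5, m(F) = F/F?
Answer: -10429/6 ≈ -1738.2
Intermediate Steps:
m(F) = 1
W(L) = L/5 (W(L) = 0*(1/3) + L*(1/5) = 0 + L/5 = L/5)
G(T) = 5*(-110 + T)/(6*T) (G(T) = (T - 110)/(T + T/5) = (-110 + T)/((6*T/5)) = (-110 + T)*(5/(6*T)) = 5*(-110 + T)/(6*T))
(m(95) - 1630) + G(-35/(-42)) = (1 - 1630) + 5*(-110 - 35/(-42))/(6*((-35/(-42)))) = -1629 + 5*(-110 - 35*(-1/42))/(6*((-35*(-1/42)))) = -1629 + 5*(-110 + 5/6)/(6*(5/6)) = -1629 + (5/6)*(6/5)*(-655/6) = -1629 - 655/6 = -10429/6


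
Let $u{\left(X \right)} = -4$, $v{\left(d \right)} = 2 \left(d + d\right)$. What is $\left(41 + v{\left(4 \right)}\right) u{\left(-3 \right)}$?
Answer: $-228$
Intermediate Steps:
$v{\left(d \right)} = 4 d$ ($v{\left(d \right)} = 2 \cdot 2 d = 4 d$)
$\left(41 + v{\left(4 \right)}\right) u{\left(-3 \right)} = \left(41 + 4 \cdot 4\right) \left(-4\right) = \left(41 + 16\right) \left(-4\right) = 57 \left(-4\right) = -228$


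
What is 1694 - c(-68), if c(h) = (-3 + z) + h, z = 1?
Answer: 1764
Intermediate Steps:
c(h) = -2 + h (c(h) = (-3 + 1) + h = -2 + h)
1694 - c(-68) = 1694 - (-2 - 68) = 1694 - 1*(-70) = 1694 + 70 = 1764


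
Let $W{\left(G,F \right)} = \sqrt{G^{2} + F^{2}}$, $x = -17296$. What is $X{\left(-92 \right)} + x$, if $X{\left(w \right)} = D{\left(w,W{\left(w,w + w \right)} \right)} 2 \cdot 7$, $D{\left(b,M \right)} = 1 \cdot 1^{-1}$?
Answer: $-17282$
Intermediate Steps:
$W{\left(G,F \right)} = \sqrt{F^{2} + G^{2}}$
$D{\left(b,M \right)} = 1$ ($D{\left(b,M \right)} = 1 \cdot 1 = 1$)
$X{\left(w \right)} = 14$ ($X{\left(w \right)} = 1 \cdot 2 \cdot 7 = 2 \cdot 7 = 14$)
$X{\left(-92 \right)} + x = 14 - 17296 = -17282$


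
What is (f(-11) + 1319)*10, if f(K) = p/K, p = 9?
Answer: 145000/11 ≈ 13182.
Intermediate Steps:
f(K) = 9/K
(f(-11) + 1319)*10 = (9/(-11) + 1319)*10 = (9*(-1/11) + 1319)*10 = (-9/11 + 1319)*10 = (14500/11)*10 = 145000/11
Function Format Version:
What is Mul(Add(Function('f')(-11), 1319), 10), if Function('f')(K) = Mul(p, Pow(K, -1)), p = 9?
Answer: Rational(145000, 11) ≈ 13182.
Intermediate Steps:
Function('f')(K) = Mul(9, Pow(K, -1))
Mul(Add(Function('f')(-11), 1319), 10) = Mul(Add(Mul(9, Pow(-11, -1)), 1319), 10) = Mul(Add(Mul(9, Rational(-1, 11)), 1319), 10) = Mul(Add(Rational(-9, 11), 1319), 10) = Mul(Rational(14500, 11), 10) = Rational(145000, 11)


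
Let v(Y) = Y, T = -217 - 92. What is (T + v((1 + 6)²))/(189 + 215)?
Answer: -65/101 ≈ -0.64356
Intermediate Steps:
T = -309
(T + v((1 + 6)²))/(189 + 215) = (-309 + (1 + 6)²)/(189 + 215) = (-309 + 7²)/404 = (-309 + 49)*(1/404) = -260*1/404 = -65/101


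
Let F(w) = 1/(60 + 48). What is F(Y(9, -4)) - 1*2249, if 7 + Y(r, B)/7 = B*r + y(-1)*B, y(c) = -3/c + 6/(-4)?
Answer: -242891/108 ≈ -2249.0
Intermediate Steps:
y(c) = -3/2 - 3/c (y(c) = -3/c + 6*(-1/4) = -3/c - 3/2 = -3/2 - 3/c)
Y(r, B) = -49 + 21*B/2 + 7*B*r (Y(r, B) = -49 + 7*(B*r + (-3/2 - 3/(-1))*B) = -49 + 7*(B*r + (-3/2 - 3*(-1))*B) = -49 + 7*(B*r + (-3/2 + 3)*B) = -49 + 7*(B*r + 3*B/2) = -49 + 7*(3*B/2 + B*r) = -49 + (21*B/2 + 7*B*r) = -49 + 21*B/2 + 7*B*r)
F(w) = 1/108
F(Y(9, -4)) - 1*2249 = 1/108 - 1*2249 = 1/108 - 2249 = -242891/108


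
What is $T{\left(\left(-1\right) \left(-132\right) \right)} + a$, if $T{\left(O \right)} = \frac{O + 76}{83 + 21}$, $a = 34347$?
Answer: $34349$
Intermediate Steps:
$T{\left(O \right)} = \frac{19}{26} + \frac{O}{104}$ ($T{\left(O \right)} = \frac{76 + O}{104} = \left(76 + O\right) \frac{1}{104} = \frac{19}{26} + \frac{O}{104}$)
$T{\left(\left(-1\right) \left(-132\right) \right)} + a = \left(\frac{19}{26} + \frac{\left(-1\right) \left(-132\right)}{104}\right) + 34347 = \left(\frac{19}{26} + \frac{1}{104} \cdot 132\right) + 34347 = \left(\frac{19}{26} + \frac{33}{26}\right) + 34347 = 2 + 34347 = 34349$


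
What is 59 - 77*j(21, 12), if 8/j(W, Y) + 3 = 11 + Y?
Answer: 141/5 ≈ 28.200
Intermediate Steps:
j(W, Y) = 8/(8 + Y) (j(W, Y) = 8/(-3 + (11 + Y)) = 8/(8 + Y))
59 - 77*j(21, 12) = 59 - 616/(8 + 12) = 59 - 616/20 = 59 - 77*⅖ = 59 - 154/5 = 141/5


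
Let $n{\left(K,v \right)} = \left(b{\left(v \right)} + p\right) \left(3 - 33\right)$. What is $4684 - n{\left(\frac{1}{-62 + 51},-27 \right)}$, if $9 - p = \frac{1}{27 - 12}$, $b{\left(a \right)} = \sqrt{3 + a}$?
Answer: $4952 + 60 i \sqrt{6} \approx 4952.0 + 146.97 i$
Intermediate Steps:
$p = \frac{134}{15}$ ($p = 9 - \frac{1}{27 - 12} = 9 - \frac{1}{15} = \frac{134}{15} \approx 8.9333$)
$n{\left(K,v \right)} = -268 - 30 \sqrt{3 + v}$ ($n{\left(K,v \right)} = \left(\sqrt{3 + v} + \frac{134}{15}\right) \left(3 - 33\right) = \left(\frac{134}{15} + \sqrt{3 + v}\right) \left(-30\right) = -268 - 30 \sqrt{3 + v}$)
$4684 - n{\left(\frac{1}{-62 + 51},-27 \right)} = 4684 - \left(-268 - 30 \sqrt{3 - 27}\right) = 4684 - \left(-268 - 30 \sqrt{-24}\right) = 4684 - \left(-268 - 30 \cdot 2 i \sqrt{6}\right) = 4684 - \left(-268 - 60 i \sqrt{6}\right) = 4684 + \left(268 + 60 i \sqrt{6}\right) = 4952 + 60 i \sqrt{6}$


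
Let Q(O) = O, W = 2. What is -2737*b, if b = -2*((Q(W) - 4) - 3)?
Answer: -27370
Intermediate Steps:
b = 10 (b = -2*((2 - 4) - 3) = -2*(-2 - 3) = -2*(-5) = 10)
-2737*b = -2737*10 = -27370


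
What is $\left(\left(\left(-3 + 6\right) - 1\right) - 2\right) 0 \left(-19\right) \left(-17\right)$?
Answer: $0$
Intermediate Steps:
$\left(\left(\left(-3 + 6\right) - 1\right) - 2\right) 0 \left(-19\right) \left(-17\right) = \left(\left(3 - 1\right) - 2\right) 0 \left(-19\right) \left(-17\right) = \left(2 - 2\right) 0 \left(-19\right) \left(-17\right) = 0 \cdot 0 \left(-19\right) \left(-17\right) = 0 \left(-19\right) \left(-17\right) = 0 \left(-17\right) = 0$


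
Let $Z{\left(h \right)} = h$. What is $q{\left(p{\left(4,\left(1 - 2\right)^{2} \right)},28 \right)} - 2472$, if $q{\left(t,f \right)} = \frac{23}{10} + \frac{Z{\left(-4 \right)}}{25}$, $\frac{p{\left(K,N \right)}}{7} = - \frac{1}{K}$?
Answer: $- \frac{123493}{50} \approx -2469.9$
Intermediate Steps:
$p{\left(K,N \right)} = - \frac{7}{K}$ ($p{\left(K,N \right)} = 7 \left(- \frac{1}{K}\right) = - \frac{7}{K}$)
$q{\left(t,f \right)} = \frac{107}{50}$ ($q{\left(t,f \right)} = \frac{23}{10} - \frac{4}{25} = \frac{107}{50}$)
$q{\left(p{\left(4,\left(1 - 2\right)^{2} \right)},28 \right)} - 2472 = \frac{107}{50} - 2472 = - \frac{123493}{50}$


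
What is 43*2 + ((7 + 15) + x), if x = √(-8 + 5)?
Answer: 108 + I*√3 ≈ 108.0 + 1.732*I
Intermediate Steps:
x = I*√3 (x = √(-3) = I*√3 ≈ 1.732*I)
43*2 + ((7 + 15) + x) = 43*2 + ((7 + 15) + I*√3) = 86 + (22 + I*√3) = 108 + I*√3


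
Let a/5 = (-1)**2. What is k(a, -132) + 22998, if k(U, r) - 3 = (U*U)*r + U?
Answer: 19706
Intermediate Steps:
a = 5 (a = 5*(-1)**2 = 5*1 = 5)
k(U, r) = 3 + U + r*U**2 (k(U, r) = 3 + ((U*U)*r + U) = 3 + (U**2*r + U) = 3 + (r*U**2 + U) = 3 + (U + r*U**2) = 3 + U + r*U**2)
k(a, -132) + 22998 = (3 + 5 - 132*5**2) + 22998 = (3 + 5 - 132*25) + 22998 = (3 + 5 - 3300) + 22998 = -3292 + 22998 = 19706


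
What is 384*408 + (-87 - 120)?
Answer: 156465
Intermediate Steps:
384*408 + (-87 - 120) = 156672 - 207 = 156465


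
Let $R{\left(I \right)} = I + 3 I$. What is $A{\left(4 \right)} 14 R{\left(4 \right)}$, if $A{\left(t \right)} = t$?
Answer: $896$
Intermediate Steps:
$R{\left(I \right)} = 4 I$
$A{\left(4 \right)} 14 R{\left(4 \right)} = 4 \cdot 14 \cdot 4 \cdot 4 = 56 \cdot 16 = 896$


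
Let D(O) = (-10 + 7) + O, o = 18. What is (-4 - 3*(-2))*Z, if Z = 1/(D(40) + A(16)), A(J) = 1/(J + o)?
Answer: 68/1259 ≈ 0.054011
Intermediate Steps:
A(J) = 1/(18 + J) (A(J) = 1/(J + 18) = 1/(18 + J))
D(O) = -3 + O
Z = 34/1259 (Z = 1/((-3 + 40) + 1/(18 + 16)) = 1/(37 + 1/34) = 1/(1259/34) = 34/1259 ≈ 0.027006)
(-4 - 3*(-2))*Z = (-4 - 3*(-2))*(34/1259) = (-4 + 6)*(34/1259) = 2*(34/1259) = 68/1259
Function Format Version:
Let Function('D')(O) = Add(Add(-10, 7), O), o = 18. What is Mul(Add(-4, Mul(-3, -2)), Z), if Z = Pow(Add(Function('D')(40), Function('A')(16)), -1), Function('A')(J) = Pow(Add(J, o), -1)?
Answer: Rational(68, 1259) ≈ 0.054011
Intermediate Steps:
Function('A')(J) = Pow(Add(18, J), -1) (Function('A')(J) = Pow(Add(J, 18), -1) = Pow(Add(18, J), -1))
Function('D')(O) = Add(-3, O)
Z = Rational(34, 1259) (Z = Pow(Add(Add(-3, 40), Pow(Add(18, 16), -1)), -1) = Pow(Add(37, Pow(34, -1)), -1) = Pow(Add(37, Rational(1, 34)), -1) = Pow(Rational(1259, 34), -1) = Rational(34, 1259) ≈ 0.027006)
Mul(Add(-4, Mul(-3, -2)), Z) = Mul(Add(-4, Mul(-3, -2)), Rational(34, 1259)) = Mul(Add(-4, 6), Rational(34, 1259)) = Mul(2, Rational(34, 1259)) = Rational(68, 1259)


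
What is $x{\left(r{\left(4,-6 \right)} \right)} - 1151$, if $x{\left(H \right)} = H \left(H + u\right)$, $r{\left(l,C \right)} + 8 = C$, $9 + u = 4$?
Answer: $-885$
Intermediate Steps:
$u = -5$ ($u = -9 + 4 = -5$)
$r{\left(l,C \right)} = -8 + C$
$x{\left(H \right)} = H \left(-5 + H\right)$ ($x{\left(H \right)} = H \left(H - 5\right) = H \left(-5 + H\right)$)
$x{\left(r{\left(4,-6 \right)} \right)} - 1151 = \left(-8 - 6\right) \left(-5 - 14\right) - 1151 = - 14 \left(-5 - 14\right) - 1151 = \left(-14\right) \left(-19\right) - 1151 = 266 - 1151 = -885$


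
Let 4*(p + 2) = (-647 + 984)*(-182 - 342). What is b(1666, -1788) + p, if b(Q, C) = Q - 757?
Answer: -43240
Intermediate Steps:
p = -44149 (p = -2 + ((-647 + 984)*(-182 - 342))/4 = -2 + (337*(-524))/4 = -2 + (¼)*(-176588) = -2 - 44147 = -44149)
b(Q, C) = -757 + Q
b(1666, -1788) + p = (-757 + 1666) - 44149 = 909 - 44149 = -43240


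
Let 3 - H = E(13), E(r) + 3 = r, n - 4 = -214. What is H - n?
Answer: 203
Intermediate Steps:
n = -210 (n = 4 - 214 = -210)
E(r) = -3 + r
H = -7 (H = 3 - (-3 + 13) = 3 - 1*10 = 3 - 10 = -7)
H - n = -7 - 1*(-210) = -7 + 210 = 203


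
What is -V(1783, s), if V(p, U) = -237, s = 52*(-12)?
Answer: 237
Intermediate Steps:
s = -624
-V(1783, s) = -1*(-237) = 237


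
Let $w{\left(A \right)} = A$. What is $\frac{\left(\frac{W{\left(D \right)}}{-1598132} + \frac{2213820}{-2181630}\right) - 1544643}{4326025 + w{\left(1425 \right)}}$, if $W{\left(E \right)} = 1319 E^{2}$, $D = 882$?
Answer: $- \frac{4489742017884012}{12573163331849285} \approx -0.35709$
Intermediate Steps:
$\frac{\left(\frac{W{\left(D \right)}}{-1598132} + \frac{2213820}{-2181630}\right) - 1544643}{4326025 + w{\left(1425 \right)}} = \frac{\left(\frac{1319 \cdot 882^{2}}{-1598132} + \frac{2213820}{-2181630}\right) - 1544643}{4326025 + 1425} = \frac{\left(1319 \cdot 777924 \left(- \frac{1}{1598132}\right) + 2213820 \left(- \frac{1}{2181630}\right)\right) - 1544643}{4327450} = \left(\left(1026081756 \left(- \frac{1}{1598132}\right) - \frac{73794}{72721}\right) - 1544643\right) \frac{1}{4327450} = \left(\left(- \frac{256520439}{399533} - \frac{73794}{72721}\right) - 1544643\right) \frac{1}{4327450} = \left(- \frac{18683905982721}{29054439293} - 1544643\right) \frac{1}{4327450} = \left(- \frac{44897420178840120}{29054439293}\right) \frac{1}{4327450} = - \frac{4489742017884012}{12573163331849285}$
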